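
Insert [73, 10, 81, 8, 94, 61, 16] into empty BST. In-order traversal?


Insert 73: root
Insert 10: L from 73
Insert 81: R from 73
Insert 8: L from 73 -> L from 10
Insert 94: R from 73 -> R from 81
Insert 61: L from 73 -> R from 10
Insert 16: L from 73 -> R from 10 -> L from 61

In-order: [8, 10, 16, 61, 73, 81, 94]


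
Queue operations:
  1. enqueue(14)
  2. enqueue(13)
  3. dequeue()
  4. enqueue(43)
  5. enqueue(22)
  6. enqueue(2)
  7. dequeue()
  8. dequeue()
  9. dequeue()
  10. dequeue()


enqueue(14) -> [14]
enqueue(13) -> [14, 13]
dequeue()->14, [13]
enqueue(43) -> [13, 43]
enqueue(22) -> [13, 43, 22]
enqueue(2) -> [13, 43, 22, 2]
dequeue()->13, [43, 22, 2]
dequeue()->43, [22, 2]
dequeue()->22, [2]
dequeue()->2, []

Final queue: []


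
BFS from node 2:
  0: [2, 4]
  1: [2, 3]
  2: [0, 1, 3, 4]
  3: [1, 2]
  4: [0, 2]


Visit 2, enqueue [0, 1, 3, 4]
Visit 0, enqueue []
Visit 1, enqueue []
Visit 3, enqueue []
Visit 4, enqueue []

BFS order: [2, 0, 1, 3, 4]


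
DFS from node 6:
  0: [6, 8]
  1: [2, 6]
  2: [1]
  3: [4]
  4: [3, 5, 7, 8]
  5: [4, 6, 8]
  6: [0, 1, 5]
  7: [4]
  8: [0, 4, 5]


Visit 6, push [5, 1, 0]
Visit 0, push [8]
Visit 8, push [5, 4]
Visit 4, push [7, 5, 3]
Visit 3, push []
Visit 5, push []
Visit 7, push []
Visit 1, push [2]
Visit 2, push []

DFS order: [6, 0, 8, 4, 3, 5, 7, 1, 2]


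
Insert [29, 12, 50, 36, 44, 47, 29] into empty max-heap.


Insert 29: [29]
Insert 12: [29, 12]
Insert 50: [50, 12, 29]
Insert 36: [50, 36, 29, 12]
Insert 44: [50, 44, 29, 12, 36]
Insert 47: [50, 44, 47, 12, 36, 29]
Insert 29: [50, 44, 47, 12, 36, 29, 29]

Final heap: [50, 44, 47, 12, 36, 29, 29]


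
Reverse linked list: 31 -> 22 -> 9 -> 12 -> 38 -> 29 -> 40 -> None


Step 1: curr=31, set curr.next=prev(None) | reversed so far: 31
Step 2: curr=22, set curr.next=prev(31) | reversed so far: 22 -> 31
Step 3: curr=9, set curr.next=prev(22) | reversed so far: 9 -> 22 -> 31
Step 4: curr=12, set curr.next=prev(9) | reversed so far: 12 -> 9 -> 22 -> 31
Step 5: curr=38, set curr.next=prev(12) | reversed so far: 38 -> 12 -> 9 -> 22 -> 31
Step 6: curr=29, set curr.next=prev(38) | reversed so far: 29 -> 38 -> 12 -> 9 -> 22 -> 31
Step 7: curr=40, set curr.next=prev(29) | reversed so far: 40 -> 29 -> 38 -> 12 -> 9 -> 22 -> 31

40 -> 29 -> 38 -> 12 -> 9 -> 22 -> 31 -> None


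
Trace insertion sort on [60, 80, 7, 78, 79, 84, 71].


Initial: [60, 80, 7, 78, 79, 84, 71]
Insert 80: [60, 80, 7, 78, 79, 84, 71]
Insert 7: [7, 60, 80, 78, 79, 84, 71]
Insert 78: [7, 60, 78, 80, 79, 84, 71]
Insert 79: [7, 60, 78, 79, 80, 84, 71]
Insert 84: [7, 60, 78, 79, 80, 84, 71]
Insert 71: [7, 60, 71, 78, 79, 80, 84]

Sorted: [7, 60, 71, 78, 79, 80, 84]


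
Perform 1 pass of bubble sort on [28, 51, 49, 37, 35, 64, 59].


Initial: [28, 51, 49, 37, 35, 64, 59]
Pass 1: [28, 49, 37, 35, 51, 59, 64] (4 swaps)

After 1 pass: [28, 49, 37, 35, 51, 59, 64]


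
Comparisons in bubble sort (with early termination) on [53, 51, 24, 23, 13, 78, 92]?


Algorithm: bubble sort (with early termination)
Input: [53, 51, 24, 23, 13, 78, 92]
Sorted: [13, 23, 24, 51, 53, 78, 92]

20


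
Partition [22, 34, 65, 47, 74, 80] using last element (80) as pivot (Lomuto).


Pivot: 80
  22 <= 80: advance i (no swap)
  34 <= 80: advance i (no swap)
  65 <= 80: advance i (no swap)
  47 <= 80: advance i (no swap)
  74 <= 80: advance i (no swap)
Place pivot at 5: [22, 34, 65, 47, 74, 80]

Partitioned: [22, 34, 65, 47, 74, 80]


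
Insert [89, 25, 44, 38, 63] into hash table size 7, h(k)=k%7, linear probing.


Insert 89: h=5 -> slot 5
Insert 25: h=4 -> slot 4
Insert 44: h=2 -> slot 2
Insert 38: h=3 -> slot 3
Insert 63: h=0 -> slot 0

Table: [63, None, 44, 38, 25, 89, None]


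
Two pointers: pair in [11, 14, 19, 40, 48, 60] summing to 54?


lo=0(11)+hi=5(60)=71
lo=0(11)+hi=4(48)=59
lo=0(11)+hi=3(40)=51
lo=1(14)+hi=3(40)=54

Yes: 14+40=54


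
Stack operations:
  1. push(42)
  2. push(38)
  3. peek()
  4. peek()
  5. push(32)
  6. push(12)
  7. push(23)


push(42) -> [42]
push(38) -> [42, 38]
peek()->38
peek()->38
push(32) -> [42, 38, 32]
push(12) -> [42, 38, 32, 12]
push(23) -> [42, 38, 32, 12, 23]

Final stack: [42, 38, 32, 12, 23]


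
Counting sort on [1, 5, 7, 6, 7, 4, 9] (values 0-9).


Input: [1, 5, 7, 6, 7, 4, 9]
Counts: [0, 1, 0, 0, 1, 1, 1, 2, 0, 1]

Sorted: [1, 4, 5, 6, 7, 7, 9]


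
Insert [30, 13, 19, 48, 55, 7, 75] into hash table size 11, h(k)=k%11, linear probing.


Insert 30: h=8 -> slot 8
Insert 13: h=2 -> slot 2
Insert 19: h=8, 1 probes -> slot 9
Insert 48: h=4 -> slot 4
Insert 55: h=0 -> slot 0
Insert 7: h=7 -> slot 7
Insert 75: h=9, 1 probes -> slot 10

Table: [55, None, 13, None, 48, None, None, 7, 30, 19, 75]


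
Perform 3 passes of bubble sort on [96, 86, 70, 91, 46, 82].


Initial: [96, 86, 70, 91, 46, 82]
Pass 1: [86, 70, 91, 46, 82, 96] (5 swaps)
Pass 2: [70, 86, 46, 82, 91, 96] (3 swaps)
Pass 3: [70, 46, 82, 86, 91, 96] (2 swaps)

After 3 passes: [70, 46, 82, 86, 91, 96]


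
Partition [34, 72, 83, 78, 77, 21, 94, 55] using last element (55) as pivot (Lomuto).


Pivot: 55
  34 <= 55: advance i (no swap)
  21 <= 55: swap -> [34, 21, 83, 78, 77, 72, 94, 55]
Place pivot at 2: [34, 21, 55, 78, 77, 72, 94, 83]

Partitioned: [34, 21, 55, 78, 77, 72, 94, 83]


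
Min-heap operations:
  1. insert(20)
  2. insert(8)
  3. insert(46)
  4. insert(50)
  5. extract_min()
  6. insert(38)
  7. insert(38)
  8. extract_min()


insert(20) -> [20]
insert(8) -> [8, 20]
insert(46) -> [8, 20, 46]
insert(50) -> [8, 20, 46, 50]
extract_min()->8, [20, 50, 46]
insert(38) -> [20, 38, 46, 50]
insert(38) -> [20, 38, 46, 50, 38]
extract_min()->20, [38, 38, 46, 50]

Final heap: [38, 38, 46, 50]


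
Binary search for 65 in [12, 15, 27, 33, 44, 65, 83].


Step 1: lo=0, hi=6, mid=3, val=33
Step 2: lo=4, hi=6, mid=5, val=65

Found at index 5


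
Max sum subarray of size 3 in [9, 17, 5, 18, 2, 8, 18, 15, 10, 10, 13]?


[0:3]: 31
[1:4]: 40
[2:5]: 25
[3:6]: 28
[4:7]: 28
[5:8]: 41
[6:9]: 43
[7:10]: 35
[8:11]: 33

Max: 43 at [6:9]


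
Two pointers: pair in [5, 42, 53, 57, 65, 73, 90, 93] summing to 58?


lo=0(5)+hi=7(93)=98
lo=0(5)+hi=6(90)=95
lo=0(5)+hi=5(73)=78
lo=0(5)+hi=4(65)=70
lo=0(5)+hi=3(57)=62
lo=0(5)+hi=2(53)=58

Yes: 5+53=58


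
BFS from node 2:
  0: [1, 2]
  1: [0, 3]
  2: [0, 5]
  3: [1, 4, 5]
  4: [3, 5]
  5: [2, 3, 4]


Visit 2, enqueue [0, 5]
Visit 0, enqueue [1]
Visit 5, enqueue [3, 4]
Visit 1, enqueue []
Visit 3, enqueue []
Visit 4, enqueue []

BFS order: [2, 0, 5, 1, 3, 4]


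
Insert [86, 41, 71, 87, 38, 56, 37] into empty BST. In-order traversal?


Insert 86: root
Insert 41: L from 86
Insert 71: L from 86 -> R from 41
Insert 87: R from 86
Insert 38: L from 86 -> L from 41
Insert 56: L from 86 -> R from 41 -> L from 71
Insert 37: L from 86 -> L from 41 -> L from 38

In-order: [37, 38, 41, 56, 71, 86, 87]


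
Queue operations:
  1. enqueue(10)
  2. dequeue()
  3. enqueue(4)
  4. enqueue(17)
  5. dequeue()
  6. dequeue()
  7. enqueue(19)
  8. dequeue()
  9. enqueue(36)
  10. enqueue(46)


enqueue(10) -> [10]
dequeue()->10, []
enqueue(4) -> [4]
enqueue(17) -> [4, 17]
dequeue()->4, [17]
dequeue()->17, []
enqueue(19) -> [19]
dequeue()->19, []
enqueue(36) -> [36]
enqueue(46) -> [36, 46]

Final queue: [36, 46]


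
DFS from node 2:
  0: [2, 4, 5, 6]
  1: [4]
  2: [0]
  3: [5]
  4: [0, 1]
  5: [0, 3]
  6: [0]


Visit 2, push [0]
Visit 0, push [6, 5, 4]
Visit 4, push [1]
Visit 1, push []
Visit 5, push [3]
Visit 3, push []
Visit 6, push []

DFS order: [2, 0, 4, 1, 5, 3, 6]


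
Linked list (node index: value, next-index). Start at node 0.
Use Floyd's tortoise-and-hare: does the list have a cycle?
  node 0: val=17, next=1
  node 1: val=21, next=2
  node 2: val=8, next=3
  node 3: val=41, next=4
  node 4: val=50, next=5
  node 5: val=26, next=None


Floyd's tortoise (slow, +1) and hare (fast, +2):
  init: slow=0, fast=0
  step 1: slow=1, fast=2
  step 2: slow=2, fast=4
  step 3: fast 4->5->None, no cycle

Cycle: no


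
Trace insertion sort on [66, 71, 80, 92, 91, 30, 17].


Initial: [66, 71, 80, 92, 91, 30, 17]
Insert 71: [66, 71, 80, 92, 91, 30, 17]
Insert 80: [66, 71, 80, 92, 91, 30, 17]
Insert 92: [66, 71, 80, 92, 91, 30, 17]
Insert 91: [66, 71, 80, 91, 92, 30, 17]
Insert 30: [30, 66, 71, 80, 91, 92, 17]
Insert 17: [17, 30, 66, 71, 80, 91, 92]

Sorted: [17, 30, 66, 71, 80, 91, 92]


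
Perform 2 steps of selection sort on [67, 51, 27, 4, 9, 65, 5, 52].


Initial: [67, 51, 27, 4, 9, 65, 5, 52]
Step 1: min=4 at 3
  Swap: [4, 51, 27, 67, 9, 65, 5, 52]
Step 2: min=5 at 6
  Swap: [4, 5, 27, 67, 9, 65, 51, 52]

After 2 steps: [4, 5, 27, 67, 9, 65, 51, 52]


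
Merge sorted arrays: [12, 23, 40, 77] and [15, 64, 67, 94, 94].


Take 12 from A
Take 15 from B
Take 23 from A
Take 40 from A
Take 64 from B
Take 67 from B
Take 77 from A

Merged: [12, 15, 23, 40, 64, 67, 77, 94, 94]


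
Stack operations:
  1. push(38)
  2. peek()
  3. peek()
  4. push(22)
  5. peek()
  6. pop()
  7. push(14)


push(38) -> [38]
peek()->38
peek()->38
push(22) -> [38, 22]
peek()->22
pop()->22, [38]
push(14) -> [38, 14]

Final stack: [38, 14]


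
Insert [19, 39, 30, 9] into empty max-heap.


Insert 19: [19]
Insert 39: [39, 19]
Insert 30: [39, 19, 30]
Insert 9: [39, 19, 30, 9]

Final heap: [39, 19, 30, 9]


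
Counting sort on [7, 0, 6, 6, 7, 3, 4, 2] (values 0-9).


Input: [7, 0, 6, 6, 7, 3, 4, 2]
Counts: [1, 0, 1, 1, 1, 0, 2, 2, 0, 0]

Sorted: [0, 2, 3, 4, 6, 6, 7, 7]


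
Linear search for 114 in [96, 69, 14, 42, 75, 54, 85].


i=0: 96!=114
i=1: 69!=114
i=2: 14!=114
i=3: 42!=114
i=4: 75!=114
i=5: 54!=114
i=6: 85!=114

Not found, 7 comps


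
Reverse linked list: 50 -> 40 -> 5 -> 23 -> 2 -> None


Step 1: curr=50, set curr.next=prev(None) | reversed so far: 50
Step 2: curr=40, set curr.next=prev(50) | reversed so far: 40 -> 50
Step 3: curr=5, set curr.next=prev(40) | reversed so far: 5 -> 40 -> 50
Step 4: curr=23, set curr.next=prev(5) | reversed so far: 23 -> 5 -> 40 -> 50
Step 5: curr=2, set curr.next=prev(23) | reversed so far: 2 -> 23 -> 5 -> 40 -> 50

2 -> 23 -> 5 -> 40 -> 50 -> None


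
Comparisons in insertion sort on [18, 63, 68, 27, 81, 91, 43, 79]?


Algorithm: insertion sort
Input: [18, 63, 68, 27, 81, 91, 43, 79]
Sorted: [18, 27, 43, 63, 68, 79, 81, 91]

15


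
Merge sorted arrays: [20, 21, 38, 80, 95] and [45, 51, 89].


Take 20 from A
Take 21 from A
Take 38 from A
Take 45 from B
Take 51 from B
Take 80 from A
Take 89 from B

Merged: [20, 21, 38, 45, 51, 80, 89, 95]


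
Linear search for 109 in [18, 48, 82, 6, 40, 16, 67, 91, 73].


i=0: 18!=109
i=1: 48!=109
i=2: 82!=109
i=3: 6!=109
i=4: 40!=109
i=5: 16!=109
i=6: 67!=109
i=7: 91!=109
i=8: 73!=109

Not found, 9 comps


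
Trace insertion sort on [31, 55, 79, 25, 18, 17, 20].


Initial: [31, 55, 79, 25, 18, 17, 20]
Insert 55: [31, 55, 79, 25, 18, 17, 20]
Insert 79: [31, 55, 79, 25, 18, 17, 20]
Insert 25: [25, 31, 55, 79, 18, 17, 20]
Insert 18: [18, 25, 31, 55, 79, 17, 20]
Insert 17: [17, 18, 25, 31, 55, 79, 20]
Insert 20: [17, 18, 20, 25, 31, 55, 79]

Sorted: [17, 18, 20, 25, 31, 55, 79]


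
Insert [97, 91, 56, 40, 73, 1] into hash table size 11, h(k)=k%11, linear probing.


Insert 97: h=9 -> slot 9
Insert 91: h=3 -> slot 3
Insert 56: h=1 -> slot 1
Insert 40: h=7 -> slot 7
Insert 73: h=7, 1 probes -> slot 8
Insert 1: h=1, 1 probes -> slot 2

Table: [None, 56, 1, 91, None, None, None, 40, 73, 97, None]


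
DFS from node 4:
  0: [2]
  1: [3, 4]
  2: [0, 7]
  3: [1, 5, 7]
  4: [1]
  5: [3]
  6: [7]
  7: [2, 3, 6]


Visit 4, push [1]
Visit 1, push [3]
Visit 3, push [7, 5]
Visit 5, push []
Visit 7, push [6, 2]
Visit 2, push [0]
Visit 0, push []
Visit 6, push []

DFS order: [4, 1, 3, 5, 7, 2, 0, 6]


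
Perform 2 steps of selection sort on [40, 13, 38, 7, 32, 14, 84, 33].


Initial: [40, 13, 38, 7, 32, 14, 84, 33]
Step 1: min=7 at 3
  Swap: [7, 13, 38, 40, 32, 14, 84, 33]
Step 2: min=13 at 1
  Swap: [7, 13, 38, 40, 32, 14, 84, 33]

After 2 steps: [7, 13, 38, 40, 32, 14, 84, 33]


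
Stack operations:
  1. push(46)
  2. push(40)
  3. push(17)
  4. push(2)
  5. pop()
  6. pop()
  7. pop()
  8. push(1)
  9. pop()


push(46) -> [46]
push(40) -> [46, 40]
push(17) -> [46, 40, 17]
push(2) -> [46, 40, 17, 2]
pop()->2, [46, 40, 17]
pop()->17, [46, 40]
pop()->40, [46]
push(1) -> [46, 1]
pop()->1, [46]

Final stack: [46]


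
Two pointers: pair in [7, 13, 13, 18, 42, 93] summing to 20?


lo=0(7)+hi=5(93)=100
lo=0(7)+hi=4(42)=49
lo=0(7)+hi=3(18)=25
lo=0(7)+hi=2(13)=20

Yes: 7+13=20


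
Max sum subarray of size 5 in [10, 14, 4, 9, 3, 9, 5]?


[0:5]: 40
[1:6]: 39
[2:7]: 30

Max: 40 at [0:5]


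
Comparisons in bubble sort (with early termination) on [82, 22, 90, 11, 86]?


Algorithm: bubble sort (with early termination)
Input: [82, 22, 90, 11, 86]
Sorted: [11, 22, 82, 86, 90]

10


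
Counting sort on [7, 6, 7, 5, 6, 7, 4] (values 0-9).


Input: [7, 6, 7, 5, 6, 7, 4]
Counts: [0, 0, 0, 0, 1, 1, 2, 3, 0, 0]

Sorted: [4, 5, 6, 6, 7, 7, 7]


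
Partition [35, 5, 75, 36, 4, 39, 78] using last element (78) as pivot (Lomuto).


Pivot: 78
  35 <= 78: advance i (no swap)
  5 <= 78: advance i (no swap)
  75 <= 78: advance i (no swap)
  36 <= 78: advance i (no swap)
  4 <= 78: advance i (no swap)
  39 <= 78: advance i (no swap)
Place pivot at 6: [35, 5, 75, 36, 4, 39, 78]

Partitioned: [35, 5, 75, 36, 4, 39, 78]


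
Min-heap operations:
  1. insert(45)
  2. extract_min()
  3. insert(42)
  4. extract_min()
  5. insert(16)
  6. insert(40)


insert(45) -> [45]
extract_min()->45, []
insert(42) -> [42]
extract_min()->42, []
insert(16) -> [16]
insert(40) -> [16, 40]

Final heap: [16, 40]


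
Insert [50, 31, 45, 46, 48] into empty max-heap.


Insert 50: [50]
Insert 31: [50, 31]
Insert 45: [50, 31, 45]
Insert 46: [50, 46, 45, 31]
Insert 48: [50, 48, 45, 31, 46]

Final heap: [50, 48, 45, 31, 46]


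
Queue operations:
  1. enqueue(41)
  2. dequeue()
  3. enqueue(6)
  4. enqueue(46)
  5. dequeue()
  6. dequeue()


enqueue(41) -> [41]
dequeue()->41, []
enqueue(6) -> [6]
enqueue(46) -> [6, 46]
dequeue()->6, [46]
dequeue()->46, []

Final queue: []


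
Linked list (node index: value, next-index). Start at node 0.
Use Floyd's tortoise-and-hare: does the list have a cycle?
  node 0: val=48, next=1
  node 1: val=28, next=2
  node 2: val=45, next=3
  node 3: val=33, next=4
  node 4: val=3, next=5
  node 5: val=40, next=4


Floyd's tortoise (slow, +1) and hare (fast, +2):
  init: slow=0, fast=0
  step 1: slow=1, fast=2
  step 2: slow=2, fast=4
  step 3: slow=3, fast=4
  step 4: slow=4, fast=4
  slow == fast at node 4: cycle detected

Cycle: yes


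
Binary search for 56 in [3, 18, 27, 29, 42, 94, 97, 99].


Step 1: lo=0, hi=7, mid=3, val=29
Step 2: lo=4, hi=7, mid=5, val=94
Step 3: lo=4, hi=4, mid=4, val=42

Not found


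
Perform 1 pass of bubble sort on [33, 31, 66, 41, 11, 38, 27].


Initial: [33, 31, 66, 41, 11, 38, 27]
Pass 1: [31, 33, 41, 11, 38, 27, 66] (5 swaps)

After 1 pass: [31, 33, 41, 11, 38, 27, 66]


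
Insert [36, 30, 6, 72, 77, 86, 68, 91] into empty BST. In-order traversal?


Insert 36: root
Insert 30: L from 36
Insert 6: L from 36 -> L from 30
Insert 72: R from 36
Insert 77: R from 36 -> R from 72
Insert 86: R from 36 -> R from 72 -> R from 77
Insert 68: R from 36 -> L from 72
Insert 91: R from 36 -> R from 72 -> R from 77 -> R from 86

In-order: [6, 30, 36, 68, 72, 77, 86, 91]


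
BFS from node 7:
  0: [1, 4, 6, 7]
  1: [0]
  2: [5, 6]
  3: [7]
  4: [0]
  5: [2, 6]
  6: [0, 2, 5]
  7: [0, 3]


Visit 7, enqueue [0, 3]
Visit 0, enqueue [1, 4, 6]
Visit 3, enqueue []
Visit 1, enqueue []
Visit 4, enqueue []
Visit 6, enqueue [2, 5]
Visit 2, enqueue []
Visit 5, enqueue []

BFS order: [7, 0, 3, 1, 4, 6, 2, 5]


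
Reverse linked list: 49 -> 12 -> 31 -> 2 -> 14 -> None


Step 1: curr=49, set curr.next=prev(None) | reversed so far: 49
Step 2: curr=12, set curr.next=prev(49) | reversed so far: 12 -> 49
Step 3: curr=31, set curr.next=prev(12) | reversed so far: 31 -> 12 -> 49
Step 4: curr=2, set curr.next=prev(31) | reversed so far: 2 -> 31 -> 12 -> 49
Step 5: curr=14, set curr.next=prev(2) | reversed so far: 14 -> 2 -> 31 -> 12 -> 49

14 -> 2 -> 31 -> 12 -> 49 -> None


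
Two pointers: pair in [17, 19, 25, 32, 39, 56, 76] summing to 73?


lo=0(17)+hi=6(76)=93
lo=0(17)+hi=5(56)=73

Yes: 17+56=73


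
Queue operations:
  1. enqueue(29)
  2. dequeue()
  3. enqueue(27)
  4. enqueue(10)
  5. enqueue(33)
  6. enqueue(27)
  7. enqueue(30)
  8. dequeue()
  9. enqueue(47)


enqueue(29) -> [29]
dequeue()->29, []
enqueue(27) -> [27]
enqueue(10) -> [27, 10]
enqueue(33) -> [27, 10, 33]
enqueue(27) -> [27, 10, 33, 27]
enqueue(30) -> [27, 10, 33, 27, 30]
dequeue()->27, [10, 33, 27, 30]
enqueue(47) -> [10, 33, 27, 30, 47]

Final queue: [10, 33, 27, 30, 47]


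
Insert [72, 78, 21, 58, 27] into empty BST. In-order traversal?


Insert 72: root
Insert 78: R from 72
Insert 21: L from 72
Insert 58: L from 72 -> R from 21
Insert 27: L from 72 -> R from 21 -> L from 58

In-order: [21, 27, 58, 72, 78]


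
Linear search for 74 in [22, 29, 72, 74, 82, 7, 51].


i=0: 22!=74
i=1: 29!=74
i=2: 72!=74
i=3: 74==74 found!

Found at 3, 4 comps


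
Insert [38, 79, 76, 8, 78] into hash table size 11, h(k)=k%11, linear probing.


Insert 38: h=5 -> slot 5
Insert 79: h=2 -> slot 2
Insert 76: h=10 -> slot 10
Insert 8: h=8 -> slot 8
Insert 78: h=1 -> slot 1

Table: [None, 78, 79, None, None, 38, None, None, 8, None, 76]


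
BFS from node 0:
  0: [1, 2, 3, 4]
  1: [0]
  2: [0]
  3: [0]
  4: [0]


Visit 0, enqueue [1, 2, 3, 4]
Visit 1, enqueue []
Visit 2, enqueue []
Visit 3, enqueue []
Visit 4, enqueue []

BFS order: [0, 1, 2, 3, 4]


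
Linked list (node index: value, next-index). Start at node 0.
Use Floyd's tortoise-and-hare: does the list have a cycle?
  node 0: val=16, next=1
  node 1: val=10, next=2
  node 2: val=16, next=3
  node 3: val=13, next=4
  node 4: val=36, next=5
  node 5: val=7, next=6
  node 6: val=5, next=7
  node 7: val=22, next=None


Floyd's tortoise (slow, +1) and hare (fast, +2):
  init: slow=0, fast=0
  step 1: slow=1, fast=2
  step 2: slow=2, fast=4
  step 3: slow=3, fast=6
  step 4: fast 6->7->None, no cycle

Cycle: no


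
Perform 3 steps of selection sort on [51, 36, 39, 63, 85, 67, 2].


Initial: [51, 36, 39, 63, 85, 67, 2]
Step 1: min=2 at 6
  Swap: [2, 36, 39, 63, 85, 67, 51]
Step 2: min=36 at 1
  Swap: [2, 36, 39, 63, 85, 67, 51]
Step 3: min=39 at 2
  Swap: [2, 36, 39, 63, 85, 67, 51]

After 3 steps: [2, 36, 39, 63, 85, 67, 51]


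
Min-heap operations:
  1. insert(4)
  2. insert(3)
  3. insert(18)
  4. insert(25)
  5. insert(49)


insert(4) -> [4]
insert(3) -> [3, 4]
insert(18) -> [3, 4, 18]
insert(25) -> [3, 4, 18, 25]
insert(49) -> [3, 4, 18, 25, 49]

Final heap: [3, 4, 18, 25, 49]


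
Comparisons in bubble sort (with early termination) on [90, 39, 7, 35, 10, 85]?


Algorithm: bubble sort (with early termination)
Input: [90, 39, 7, 35, 10, 85]
Sorted: [7, 10, 35, 39, 85, 90]

14


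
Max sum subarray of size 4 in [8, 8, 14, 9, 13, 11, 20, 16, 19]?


[0:4]: 39
[1:5]: 44
[2:6]: 47
[3:7]: 53
[4:8]: 60
[5:9]: 66

Max: 66 at [5:9]


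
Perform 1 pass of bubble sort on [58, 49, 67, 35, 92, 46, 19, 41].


Initial: [58, 49, 67, 35, 92, 46, 19, 41]
Pass 1: [49, 58, 35, 67, 46, 19, 41, 92] (5 swaps)

After 1 pass: [49, 58, 35, 67, 46, 19, 41, 92]


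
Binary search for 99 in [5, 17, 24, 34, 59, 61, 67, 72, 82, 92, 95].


Step 1: lo=0, hi=10, mid=5, val=61
Step 2: lo=6, hi=10, mid=8, val=82
Step 3: lo=9, hi=10, mid=9, val=92
Step 4: lo=10, hi=10, mid=10, val=95

Not found


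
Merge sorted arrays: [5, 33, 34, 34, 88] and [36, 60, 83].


Take 5 from A
Take 33 from A
Take 34 from A
Take 34 from A
Take 36 from B
Take 60 from B
Take 83 from B

Merged: [5, 33, 34, 34, 36, 60, 83, 88]


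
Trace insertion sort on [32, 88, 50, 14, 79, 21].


Initial: [32, 88, 50, 14, 79, 21]
Insert 88: [32, 88, 50, 14, 79, 21]
Insert 50: [32, 50, 88, 14, 79, 21]
Insert 14: [14, 32, 50, 88, 79, 21]
Insert 79: [14, 32, 50, 79, 88, 21]
Insert 21: [14, 21, 32, 50, 79, 88]

Sorted: [14, 21, 32, 50, 79, 88]


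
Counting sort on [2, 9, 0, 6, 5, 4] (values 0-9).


Input: [2, 9, 0, 6, 5, 4]
Counts: [1, 0, 1, 0, 1, 1, 1, 0, 0, 1]

Sorted: [0, 2, 4, 5, 6, 9]


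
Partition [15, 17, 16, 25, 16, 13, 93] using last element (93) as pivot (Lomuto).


Pivot: 93
  15 <= 93: advance i (no swap)
  17 <= 93: advance i (no swap)
  16 <= 93: advance i (no swap)
  25 <= 93: advance i (no swap)
  16 <= 93: advance i (no swap)
  13 <= 93: advance i (no swap)
Place pivot at 6: [15, 17, 16, 25, 16, 13, 93]

Partitioned: [15, 17, 16, 25, 16, 13, 93]


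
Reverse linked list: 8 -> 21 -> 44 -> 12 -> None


Step 1: curr=8, set curr.next=prev(None) | reversed so far: 8
Step 2: curr=21, set curr.next=prev(8) | reversed so far: 21 -> 8
Step 3: curr=44, set curr.next=prev(21) | reversed so far: 44 -> 21 -> 8
Step 4: curr=12, set curr.next=prev(44) | reversed so far: 12 -> 44 -> 21 -> 8

12 -> 44 -> 21 -> 8 -> None


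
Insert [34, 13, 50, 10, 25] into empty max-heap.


Insert 34: [34]
Insert 13: [34, 13]
Insert 50: [50, 13, 34]
Insert 10: [50, 13, 34, 10]
Insert 25: [50, 25, 34, 10, 13]

Final heap: [50, 25, 34, 10, 13]


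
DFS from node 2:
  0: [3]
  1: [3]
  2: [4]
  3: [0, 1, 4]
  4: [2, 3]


Visit 2, push [4]
Visit 4, push [3]
Visit 3, push [1, 0]
Visit 0, push []
Visit 1, push []

DFS order: [2, 4, 3, 0, 1]


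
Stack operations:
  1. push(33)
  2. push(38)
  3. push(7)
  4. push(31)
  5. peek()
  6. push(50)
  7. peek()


push(33) -> [33]
push(38) -> [33, 38]
push(7) -> [33, 38, 7]
push(31) -> [33, 38, 7, 31]
peek()->31
push(50) -> [33, 38, 7, 31, 50]
peek()->50

Final stack: [33, 38, 7, 31, 50]


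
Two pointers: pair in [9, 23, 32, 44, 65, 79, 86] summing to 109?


lo=0(9)+hi=6(86)=95
lo=1(23)+hi=6(86)=109

Yes: 23+86=109


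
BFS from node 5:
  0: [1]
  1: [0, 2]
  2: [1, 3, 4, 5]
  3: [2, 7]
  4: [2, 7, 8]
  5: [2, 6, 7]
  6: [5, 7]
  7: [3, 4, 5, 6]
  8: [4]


Visit 5, enqueue [2, 6, 7]
Visit 2, enqueue [1, 3, 4]
Visit 6, enqueue []
Visit 7, enqueue []
Visit 1, enqueue [0]
Visit 3, enqueue []
Visit 4, enqueue [8]
Visit 0, enqueue []
Visit 8, enqueue []

BFS order: [5, 2, 6, 7, 1, 3, 4, 0, 8]


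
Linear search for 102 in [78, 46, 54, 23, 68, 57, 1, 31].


i=0: 78!=102
i=1: 46!=102
i=2: 54!=102
i=3: 23!=102
i=4: 68!=102
i=5: 57!=102
i=6: 1!=102
i=7: 31!=102

Not found, 8 comps


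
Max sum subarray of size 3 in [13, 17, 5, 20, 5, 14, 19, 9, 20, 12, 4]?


[0:3]: 35
[1:4]: 42
[2:5]: 30
[3:6]: 39
[4:7]: 38
[5:8]: 42
[6:9]: 48
[7:10]: 41
[8:11]: 36

Max: 48 at [6:9]


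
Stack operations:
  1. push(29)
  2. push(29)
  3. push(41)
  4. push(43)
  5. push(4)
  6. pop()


push(29) -> [29]
push(29) -> [29, 29]
push(41) -> [29, 29, 41]
push(43) -> [29, 29, 41, 43]
push(4) -> [29, 29, 41, 43, 4]
pop()->4, [29, 29, 41, 43]

Final stack: [29, 29, 41, 43]


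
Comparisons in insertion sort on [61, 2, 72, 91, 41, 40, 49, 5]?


Algorithm: insertion sort
Input: [61, 2, 72, 91, 41, 40, 49, 5]
Sorted: [2, 5, 40, 41, 49, 61, 72, 91]

23


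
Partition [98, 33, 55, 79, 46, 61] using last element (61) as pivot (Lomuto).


Pivot: 61
  33 <= 61: swap -> [33, 98, 55, 79, 46, 61]
  55 <= 61: swap -> [33, 55, 98, 79, 46, 61]
  46 <= 61: swap -> [33, 55, 46, 79, 98, 61]
Place pivot at 3: [33, 55, 46, 61, 98, 79]

Partitioned: [33, 55, 46, 61, 98, 79]


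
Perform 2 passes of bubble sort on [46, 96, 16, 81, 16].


Initial: [46, 96, 16, 81, 16]
Pass 1: [46, 16, 81, 16, 96] (3 swaps)
Pass 2: [16, 46, 16, 81, 96] (2 swaps)

After 2 passes: [16, 46, 16, 81, 96]


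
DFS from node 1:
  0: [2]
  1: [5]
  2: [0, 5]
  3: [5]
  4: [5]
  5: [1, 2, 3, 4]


Visit 1, push [5]
Visit 5, push [4, 3, 2]
Visit 2, push [0]
Visit 0, push []
Visit 3, push []
Visit 4, push []

DFS order: [1, 5, 2, 0, 3, 4]


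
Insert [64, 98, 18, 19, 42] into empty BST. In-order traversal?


Insert 64: root
Insert 98: R from 64
Insert 18: L from 64
Insert 19: L from 64 -> R from 18
Insert 42: L from 64 -> R from 18 -> R from 19

In-order: [18, 19, 42, 64, 98]


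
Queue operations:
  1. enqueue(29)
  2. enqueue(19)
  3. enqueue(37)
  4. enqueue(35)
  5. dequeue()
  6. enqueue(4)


enqueue(29) -> [29]
enqueue(19) -> [29, 19]
enqueue(37) -> [29, 19, 37]
enqueue(35) -> [29, 19, 37, 35]
dequeue()->29, [19, 37, 35]
enqueue(4) -> [19, 37, 35, 4]

Final queue: [19, 37, 35, 4]


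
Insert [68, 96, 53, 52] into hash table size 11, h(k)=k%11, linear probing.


Insert 68: h=2 -> slot 2
Insert 96: h=8 -> slot 8
Insert 53: h=9 -> slot 9
Insert 52: h=8, 2 probes -> slot 10

Table: [None, None, 68, None, None, None, None, None, 96, 53, 52]


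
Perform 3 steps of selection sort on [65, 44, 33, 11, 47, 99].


Initial: [65, 44, 33, 11, 47, 99]
Step 1: min=11 at 3
  Swap: [11, 44, 33, 65, 47, 99]
Step 2: min=33 at 2
  Swap: [11, 33, 44, 65, 47, 99]
Step 3: min=44 at 2
  Swap: [11, 33, 44, 65, 47, 99]

After 3 steps: [11, 33, 44, 65, 47, 99]


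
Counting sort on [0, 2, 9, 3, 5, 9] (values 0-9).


Input: [0, 2, 9, 3, 5, 9]
Counts: [1, 0, 1, 1, 0, 1, 0, 0, 0, 2]

Sorted: [0, 2, 3, 5, 9, 9]


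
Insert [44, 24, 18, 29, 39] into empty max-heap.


Insert 44: [44]
Insert 24: [44, 24]
Insert 18: [44, 24, 18]
Insert 29: [44, 29, 18, 24]
Insert 39: [44, 39, 18, 24, 29]

Final heap: [44, 39, 18, 24, 29]


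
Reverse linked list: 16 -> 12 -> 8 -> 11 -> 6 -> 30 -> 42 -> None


Step 1: curr=16, set curr.next=prev(None) | reversed so far: 16
Step 2: curr=12, set curr.next=prev(16) | reversed so far: 12 -> 16
Step 3: curr=8, set curr.next=prev(12) | reversed so far: 8 -> 12 -> 16
Step 4: curr=11, set curr.next=prev(8) | reversed so far: 11 -> 8 -> 12 -> 16
Step 5: curr=6, set curr.next=prev(11) | reversed so far: 6 -> 11 -> 8 -> 12 -> 16
Step 6: curr=30, set curr.next=prev(6) | reversed so far: 30 -> 6 -> 11 -> 8 -> 12 -> 16
Step 7: curr=42, set curr.next=prev(30) | reversed so far: 42 -> 30 -> 6 -> 11 -> 8 -> 12 -> 16

42 -> 30 -> 6 -> 11 -> 8 -> 12 -> 16 -> None


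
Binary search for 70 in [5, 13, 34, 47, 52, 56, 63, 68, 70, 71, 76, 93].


Step 1: lo=0, hi=11, mid=5, val=56
Step 2: lo=6, hi=11, mid=8, val=70

Found at index 8


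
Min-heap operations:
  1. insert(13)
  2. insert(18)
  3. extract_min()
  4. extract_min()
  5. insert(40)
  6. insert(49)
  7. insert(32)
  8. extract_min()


insert(13) -> [13]
insert(18) -> [13, 18]
extract_min()->13, [18]
extract_min()->18, []
insert(40) -> [40]
insert(49) -> [40, 49]
insert(32) -> [32, 49, 40]
extract_min()->32, [40, 49]

Final heap: [40, 49]


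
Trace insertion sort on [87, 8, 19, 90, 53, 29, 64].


Initial: [87, 8, 19, 90, 53, 29, 64]
Insert 8: [8, 87, 19, 90, 53, 29, 64]
Insert 19: [8, 19, 87, 90, 53, 29, 64]
Insert 90: [8, 19, 87, 90, 53, 29, 64]
Insert 53: [8, 19, 53, 87, 90, 29, 64]
Insert 29: [8, 19, 29, 53, 87, 90, 64]
Insert 64: [8, 19, 29, 53, 64, 87, 90]

Sorted: [8, 19, 29, 53, 64, 87, 90]


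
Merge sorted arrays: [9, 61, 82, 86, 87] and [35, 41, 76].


Take 9 from A
Take 35 from B
Take 41 from B
Take 61 from A
Take 76 from B

Merged: [9, 35, 41, 61, 76, 82, 86, 87]


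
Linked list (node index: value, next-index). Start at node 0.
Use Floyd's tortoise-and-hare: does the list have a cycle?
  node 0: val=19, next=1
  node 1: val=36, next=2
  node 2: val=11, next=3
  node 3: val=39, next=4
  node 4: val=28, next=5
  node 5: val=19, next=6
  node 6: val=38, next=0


Floyd's tortoise (slow, +1) and hare (fast, +2):
  init: slow=0, fast=0
  step 1: slow=1, fast=2
  step 2: slow=2, fast=4
  step 3: slow=3, fast=6
  step 4: slow=4, fast=1
  step 5: slow=5, fast=3
  step 6: slow=6, fast=5
  step 7: slow=0, fast=0
  slow == fast at node 0: cycle detected

Cycle: yes


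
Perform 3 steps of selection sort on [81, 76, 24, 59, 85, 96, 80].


Initial: [81, 76, 24, 59, 85, 96, 80]
Step 1: min=24 at 2
  Swap: [24, 76, 81, 59, 85, 96, 80]
Step 2: min=59 at 3
  Swap: [24, 59, 81, 76, 85, 96, 80]
Step 3: min=76 at 3
  Swap: [24, 59, 76, 81, 85, 96, 80]

After 3 steps: [24, 59, 76, 81, 85, 96, 80]


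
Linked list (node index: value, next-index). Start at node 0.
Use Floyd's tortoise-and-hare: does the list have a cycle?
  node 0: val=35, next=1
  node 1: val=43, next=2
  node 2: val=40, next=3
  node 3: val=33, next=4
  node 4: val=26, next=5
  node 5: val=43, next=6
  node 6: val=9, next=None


Floyd's tortoise (slow, +1) and hare (fast, +2):
  init: slow=0, fast=0
  step 1: slow=1, fast=2
  step 2: slow=2, fast=4
  step 3: slow=3, fast=6
  step 4: fast -> None, no cycle

Cycle: no


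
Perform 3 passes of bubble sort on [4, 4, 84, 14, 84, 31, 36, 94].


Initial: [4, 4, 84, 14, 84, 31, 36, 94]
Pass 1: [4, 4, 14, 84, 31, 36, 84, 94] (3 swaps)
Pass 2: [4, 4, 14, 31, 36, 84, 84, 94] (2 swaps)
Pass 3: [4, 4, 14, 31, 36, 84, 84, 94] (0 swaps)

After 3 passes: [4, 4, 14, 31, 36, 84, 84, 94]


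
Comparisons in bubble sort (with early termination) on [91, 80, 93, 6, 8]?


Algorithm: bubble sort (with early termination)
Input: [91, 80, 93, 6, 8]
Sorted: [6, 8, 80, 91, 93]

10


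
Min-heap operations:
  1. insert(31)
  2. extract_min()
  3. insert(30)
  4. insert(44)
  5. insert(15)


insert(31) -> [31]
extract_min()->31, []
insert(30) -> [30]
insert(44) -> [30, 44]
insert(15) -> [15, 44, 30]

Final heap: [15, 44, 30]


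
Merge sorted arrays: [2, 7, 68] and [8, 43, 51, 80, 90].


Take 2 from A
Take 7 from A
Take 8 from B
Take 43 from B
Take 51 from B
Take 68 from A

Merged: [2, 7, 8, 43, 51, 68, 80, 90]


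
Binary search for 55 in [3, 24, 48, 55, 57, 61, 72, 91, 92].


Step 1: lo=0, hi=8, mid=4, val=57
Step 2: lo=0, hi=3, mid=1, val=24
Step 3: lo=2, hi=3, mid=2, val=48
Step 4: lo=3, hi=3, mid=3, val=55

Found at index 3


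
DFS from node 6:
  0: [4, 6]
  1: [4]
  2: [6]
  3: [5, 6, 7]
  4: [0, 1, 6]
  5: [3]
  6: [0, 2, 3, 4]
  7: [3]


Visit 6, push [4, 3, 2, 0]
Visit 0, push [4]
Visit 4, push [1]
Visit 1, push []
Visit 2, push []
Visit 3, push [7, 5]
Visit 5, push []
Visit 7, push []

DFS order: [6, 0, 4, 1, 2, 3, 5, 7]


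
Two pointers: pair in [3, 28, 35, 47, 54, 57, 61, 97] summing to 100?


lo=0(3)+hi=7(97)=100

Yes: 3+97=100


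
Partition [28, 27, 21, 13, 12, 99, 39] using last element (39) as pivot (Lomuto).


Pivot: 39
  28 <= 39: advance i (no swap)
  27 <= 39: advance i (no swap)
  21 <= 39: advance i (no swap)
  13 <= 39: advance i (no swap)
  12 <= 39: advance i (no swap)
Place pivot at 5: [28, 27, 21, 13, 12, 39, 99]

Partitioned: [28, 27, 21, 13, 12, 39, 99]


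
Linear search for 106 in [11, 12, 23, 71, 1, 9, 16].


i=0: 11!=106
i=1: 12!=106
i=2: 23!=106
i=3: 71!=106
i=4: 1!=106
i=5: 9!=106
i=6: 16!=106

Not found, 7 comps


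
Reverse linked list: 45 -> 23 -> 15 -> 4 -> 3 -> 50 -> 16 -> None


Step 1: curr=45, set curr.next=prev(None) | reversed so far: 45
Step 2: curr=23, set curr.next=prev(45) | reversed so far: 23 -> 45
Step 3: curr=15, set curr.next=prev(23) | reversed so far: 15 -> 23 -> 45
Step 4: curr=4, set curr.next=prev(15) | reversed so far: 4 -> 15 -> 23 -> 45
Step 5: curr=3, set curr.next=prev(4) | reversed so far: 3 -> 4 -> 15 -> 23 -> 45
Step 6: curr=50, set curr.next=prev(3) | reversed so far: 50 -> 3 -> 4 -> 15 -> 23 -> 45
Step 7: curr=16, set curr.next=prev(50) | reversed so far: 16 -> 50 -> 3 -> 4 -> 15 -> 23 -> 45

16 -> 50 -> 3 -> 4 -> 15 -> 23 -> 45 -> None


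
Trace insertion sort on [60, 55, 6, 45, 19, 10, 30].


Initial: [60, 55, 6, 45, 19, 10, 30]
Insert 55: [55, 60, 6, 45, 19, 10, 30]
Insert 6: [6, 55, 60, 45, 19, 10, 30]
Insert 45: [6, 45, 55, 60, 19, 10, 30]
Insert 19: [6, 19, 45, 55, 60, 10, 30]
Insert 10: [6, 10, 19, 45, 55, 60, 30]
Insert 30: [6, 10, 19, 30, 45, 55, 60]

Sorted: [6, 10, 19, 30, 45, 55, 60]


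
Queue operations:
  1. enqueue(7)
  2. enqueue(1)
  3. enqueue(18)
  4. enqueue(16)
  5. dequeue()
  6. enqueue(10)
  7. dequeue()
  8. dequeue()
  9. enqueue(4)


enqueue(7) -> [7]
enqueue(1) -> [7, 1]
enqueue(18) -> [7, 1, 18]
enqueue(16) -> [7, 1, 18, 16]
dequeue()->7, [1, 18, 16]
enqueue(10) -> [1, 18, 16, 10]
dequeue()->1, [18, 16, 10]
dequeue()->18, [16, 10]
enqueue(4) -> [16, 10, 4]

Final queue: [16, 10, 4]


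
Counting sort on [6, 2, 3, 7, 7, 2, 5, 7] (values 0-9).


Input: [6, 2, 3, 7, 7, 2, 5, 7]
Counts: [0, 0, 2, 1, 0, 1, 1, 3, 0, 0]

Sorted: [2, 2, 3, 5, 6, 7, 7, 7]


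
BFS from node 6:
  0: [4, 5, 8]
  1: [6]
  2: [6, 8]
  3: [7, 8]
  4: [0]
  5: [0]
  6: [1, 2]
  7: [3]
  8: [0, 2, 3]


Visit 6, enqueue [1, 2]
Visit 1, enqueue []
Visit 2, enqueue [8]
Visit 8, enqueue [0, 3]
Visit 0, enqueue [4, 5]
Visit 3, enqueue [7]
Visit 4, enqueue []
Visit 5, enqueue []
Visit 7, enqueue []

BFS order: [6, 1, 2, 8, 0, 3, 4, 5, 7]


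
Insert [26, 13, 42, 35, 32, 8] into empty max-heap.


Insert 26: [26]
Insert 13: [26, 13]
Insert 42: [42, 13, 26]
Insert 35: [42, 35, 26, 13]
Insert 32: [42, 35, 26, 13, 32]
Insert 8: [42, 35, 26, 13, 32, 8]

Final heap: [42, 35, 26, 13, 32, 8]


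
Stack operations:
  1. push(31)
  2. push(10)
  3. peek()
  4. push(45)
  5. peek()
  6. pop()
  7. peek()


push(31) -> [31]
push(10) -> [31, 10]
peek()->10
push(45) -> [31, 10, 45]
peek()->45
pop()->45, [31, 10]
peek()->10

Final stack: [31, 10]


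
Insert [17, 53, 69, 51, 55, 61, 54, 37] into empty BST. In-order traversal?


Insert 17: root
Insert 53: R from 17
Insert 69: R from 17 -> R from 53
Insert 51: R from 17 -> L from 53
Insert 55: R from 17 -> R from 53 -> L from 69
Insert 61: R from 17 -> R from 53 -> L from 69 -> R from 55
Insert 54: R from 17 -> R from 53 -> L from 69 -> L from 55
Insert 37: R from 17 -> L from 53 -> L from 51

In-order: [17, 37, 51, 53, 54, 55, 61, 69]


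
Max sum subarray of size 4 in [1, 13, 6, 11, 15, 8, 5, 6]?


[0:4]: 31
[1:5]: 45
[2:6]: 40
[3:7]: 39
[4:8]: 34

Max: 45 at [1:5]


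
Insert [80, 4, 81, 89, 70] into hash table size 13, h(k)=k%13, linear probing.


Insert 80: h=2 -> slot 2
Insert 4: h=4 -> slot 4
Insert 81: h=3 -> slot 3
Insert 89: h=11 -> slot 11
Insert 70: h=5 -> slot 5

Table: [None, None, 80, 81, 4, 70, None, None, None, None, None, 89, None]


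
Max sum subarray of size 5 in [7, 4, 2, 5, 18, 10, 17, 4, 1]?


[0:5]: 36
[1:6]: 39
[2:7]: 52
[3:8]: 54
[4:9]: 50

Max: 54 at [3:8]


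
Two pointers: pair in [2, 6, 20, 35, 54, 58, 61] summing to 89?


lo=0(2)+hi=6(61)=63
lo=1(6)+hi=6(61)=67
lo=2(20)+hi=6(61)=81
lo=3(35)+hi=6(61)=96
lo=3(35)+hi=5(58)=93
lo=3(35)+hi=4(54)=89

Yes: 35+54=89


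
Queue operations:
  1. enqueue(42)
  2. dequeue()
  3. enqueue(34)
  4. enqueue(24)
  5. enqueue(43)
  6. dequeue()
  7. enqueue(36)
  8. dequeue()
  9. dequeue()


enqueue(42) -> [42]
dequeue()->42, []
enqueue(34) -> [34]
enqueue(24) -> [34, 24]
enqueue(43) -> [34, 24, 43]
dequeue()->34, [24, 43]
enqueue(36) -> [24, 43, 36]
dequeue()->24, [43, 36]
dequeue()->43, [36]

Final queue: [36]


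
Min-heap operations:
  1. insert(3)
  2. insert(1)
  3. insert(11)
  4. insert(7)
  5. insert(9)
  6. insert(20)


insert(3) -> [3]
insert(1) -> [1, 3]
insert(11) -> [1, 3, 11]
insert(7) -> [1, 3, 11, 7]
insert(9) -> [1, 3, 11, 7, 9]
insert(20) -> [1, 3, 11, 7, 9, 20]

Final heap: [1, 3, 11, 7, 9, 20]


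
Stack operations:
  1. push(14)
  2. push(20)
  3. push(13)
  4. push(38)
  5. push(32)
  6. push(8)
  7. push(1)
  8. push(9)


push(14) -> [14]
push(20) -> [14, 20]
push(13) -> [14, 20, 13]
push(38) -> [14, 20, 13, 38]
push(32) -> [14, 20, 13, 38, 32]
push(8) -> [14, 20, 13, 38, 32, 8]
push(1) -> [14, 20, 13, 38, 32, 8, 1]
push(9) -> [14, 20, 13, 38, 32, 8, 1, 9]

Final stack: [14, 20, 13, 38, 32, 8, 1, 9]


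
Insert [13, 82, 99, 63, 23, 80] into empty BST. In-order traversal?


Insert 13: root
Insert 82: R from 13
Insert 99: R from 13 -> R from 82
Insert 63: R from 13 -> L from 82
Insert 23: R from 13 -> L from 82 -> L from 63
Insert 80: R from 13 -> L from 82 -> R from 63

In-order: [13, 23, 63, 80, 82, 99]


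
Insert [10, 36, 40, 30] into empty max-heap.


Insert 10: [10]
Insert 36: [36, 10]
Insert 40: [40, 10, 36]
Insert 30: [40, 30, 36, 10]

Final heap: [40, 30, 36, 10]


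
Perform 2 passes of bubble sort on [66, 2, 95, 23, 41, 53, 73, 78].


Initial: [66, 2, 95, 23, 41, 53, 73, 78]
Pass 1: [2, 66, 23, 41, 53, 73, 78, 95] (6 swaps)
Pass 2: [2, 23, 41, 53, 66, 73, 78, 95] (3 swaps)

After 2 passes: [2, 23, 41, 53, 66, 73, 78, 95]


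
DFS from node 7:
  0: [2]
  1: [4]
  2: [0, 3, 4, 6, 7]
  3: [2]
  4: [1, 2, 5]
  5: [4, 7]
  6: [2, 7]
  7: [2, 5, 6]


Visit 7, push [6, 5, 2]
Visit 2, push [6, 4, 3, 0]
Visit 0, push []
Visit 3, push []
Visit 4, push [5, 1]
Visit 1, push []
Visit 5, push []
Visit 6, push []

DFS order: [7, 2, 0, 3, 4, 1, 5, 6]


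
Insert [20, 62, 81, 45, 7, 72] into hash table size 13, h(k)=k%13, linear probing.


Insert 20: h=7 -> slot 7
Insert 62: h=10 -> slot 10
Insert 81: h=3 -> slot 3
Insert 45: h=6 -> slot 6
Insert 7: h=7, 1 probes -> slot 8
Insert 72: h=7, 2 probes -> slot 9

Table: [None, None, None, 81, None, None, 45, 20, 7, 72, 62, None, None]


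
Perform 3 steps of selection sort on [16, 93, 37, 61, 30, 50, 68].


Initial: [16, 93, 37, 61, 30, 50, 68]
Step 1: min=16 at 0
  Swap: [16, 93, 37, 61, 30, 50, 68]
Step 2: min=30 at 4
  Swap: [16, 30, 37, 61, 93, 50, 68]
Step 3: min=37 at 2
  Swap: [16, 30, 37, 61, 93, 50, 68]

After 3 steps: [16, 30, 37, 61, 93, 50, 68]


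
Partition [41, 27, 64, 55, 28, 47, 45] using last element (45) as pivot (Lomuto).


Pivot: 45
  41 <= 45: advance i (no swap)
  27 <= 45: advance i (no swap)
  28 <= 45: swap -> [41, 27, 28, 55, 64, 47, 45]
Place pivot at 3: [41, 27, 28, 45, 64, 47, 55]

Partitioned: [41, 27, 28, 45, 64, 47, 55]


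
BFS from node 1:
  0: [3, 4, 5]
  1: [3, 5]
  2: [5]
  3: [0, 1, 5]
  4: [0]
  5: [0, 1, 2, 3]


Visit 1, enqueue [3, 5]
Visit 3, enqueue [0]
Visit 5, enqueue [2]
Visit 0, enqueue [4]
Visit 2, enqueue []
Visit 4, enqueue []

BFS order: [1, 3, 5, 0, 2, 4]


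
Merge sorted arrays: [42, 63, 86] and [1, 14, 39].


Take 1 from B
Take 14 from B
Take 39 from B

Merged: [1, 14, 39, 42, 63, 86]


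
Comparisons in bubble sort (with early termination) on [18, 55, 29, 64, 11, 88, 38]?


Algorithm: bubble sort (with early termination)
Input: [18, 55, 29, 64, 11, 88, 38]
Sorted: [11, 18, 29, 38, 55, 64, 88]

20


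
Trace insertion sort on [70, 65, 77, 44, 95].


Initial: [70, 65, 77, 44, 95]
Insert 65: [65, 70, 77, 44, 95]
Insert 77: [65, 70, 77, 44, 95]
Insert 44: [44, 65, 70, 77, 95]
Insert 95: [44, 65, 70, 77, 95]

Sorted: [44, 65, 70, 77, 95]


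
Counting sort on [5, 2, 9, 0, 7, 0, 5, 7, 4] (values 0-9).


Input: [5, 2, 9, 0, 7, 0, 5, 7, 4]
Counts: [2, 0, 1, 0, 1, 2, 0, 2, 0, 1]

Sorted: [0, 0, 2, 4, 5, 5, 7, 7, 9]


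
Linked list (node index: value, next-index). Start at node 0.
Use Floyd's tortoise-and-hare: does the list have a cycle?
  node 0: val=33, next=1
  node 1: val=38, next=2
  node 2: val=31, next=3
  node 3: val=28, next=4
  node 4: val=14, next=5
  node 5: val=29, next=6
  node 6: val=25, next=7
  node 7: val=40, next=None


Floyd's tortoise (slow, +1) and hare (fast, +2):
  init: slow=0, fast=0
  step 1: slow=1, fast=2
  step 2: slow=2, fast=4
  step 3: slow=3, fast=6
  step 4: fast 6->7->None, no cycle

Cycle: no


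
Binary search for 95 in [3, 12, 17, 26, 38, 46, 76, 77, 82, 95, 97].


Step 1: lo=0, hi=10, mid=5, val=46
Step 2: lo=6, hi=10, mid=8, val=82
Step 3: lo=9, hi=10, mid=9, val=95

Found at index 9


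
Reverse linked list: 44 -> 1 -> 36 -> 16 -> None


Step 1: curr=44, set curr.next=prev(None) | reversed so far: 44
Step 2: curr=1, set curr.next=prev(44) | reversed so far: 1 -> 44
Step 3: curr=36, set curr.next=prev(1) | reversed so far: 36 -> 1 -> 44
Step 4: curr=16, set curr.next=prev(36) | reversed so far: 16 -> 36 -> 1 -> 44

16 -> 36 -> 1 -> 44 -> None
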